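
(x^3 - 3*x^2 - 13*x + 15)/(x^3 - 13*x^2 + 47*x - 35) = (x + 3)/(x - 7)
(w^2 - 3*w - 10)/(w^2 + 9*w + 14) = (w - 5)/(w + 7)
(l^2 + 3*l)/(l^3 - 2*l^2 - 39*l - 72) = l/(l^2 - 5*l - 24)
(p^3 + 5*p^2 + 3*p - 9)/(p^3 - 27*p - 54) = (p - 1)/(p - 6)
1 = 1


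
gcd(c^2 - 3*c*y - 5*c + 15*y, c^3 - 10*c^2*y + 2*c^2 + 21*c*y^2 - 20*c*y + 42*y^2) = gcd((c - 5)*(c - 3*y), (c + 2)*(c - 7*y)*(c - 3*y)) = -c + 3*y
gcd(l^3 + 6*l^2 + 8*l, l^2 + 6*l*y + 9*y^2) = 1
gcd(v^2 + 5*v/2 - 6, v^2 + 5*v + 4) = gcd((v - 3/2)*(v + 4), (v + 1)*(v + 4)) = v + 4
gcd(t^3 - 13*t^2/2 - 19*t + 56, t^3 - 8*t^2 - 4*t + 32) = t^2 - 10*t + 16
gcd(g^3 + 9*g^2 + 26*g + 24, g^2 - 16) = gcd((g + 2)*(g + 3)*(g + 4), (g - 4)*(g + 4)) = g + 4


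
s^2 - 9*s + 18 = (s - 6)*(s - 3)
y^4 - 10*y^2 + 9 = (y - 3)*(y - 1)*(y + 1)*(y + 3)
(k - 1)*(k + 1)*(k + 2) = k^3 + 2*k^2 - k - 2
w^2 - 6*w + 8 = (w - 4)*(w - 2)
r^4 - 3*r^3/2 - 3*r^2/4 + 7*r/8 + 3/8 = (r - 3/2)*(r - 1)*(r + 1/2)^2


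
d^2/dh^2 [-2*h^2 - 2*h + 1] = -4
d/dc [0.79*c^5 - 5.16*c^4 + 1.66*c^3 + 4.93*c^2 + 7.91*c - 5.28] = 3.95*c^4 - 20.64*c^3 + 4.98*c^2 + 9.86*c + 7.91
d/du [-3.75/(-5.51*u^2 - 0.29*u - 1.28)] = (-41.325*u - 1.0875)/(5.51*u^2 + 0.29*u + 1.28)^2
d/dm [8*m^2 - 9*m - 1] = 16*m - 9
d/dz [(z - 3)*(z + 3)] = 2*z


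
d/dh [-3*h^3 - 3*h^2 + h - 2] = -9*h^2 - 6*h + 1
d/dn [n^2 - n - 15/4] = 2*n - 1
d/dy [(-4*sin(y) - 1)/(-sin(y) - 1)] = 3*cos(y)/(sin(y) + 1)^2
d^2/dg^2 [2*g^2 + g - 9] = 4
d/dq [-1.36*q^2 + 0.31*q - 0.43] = 0.31 - 2.72*q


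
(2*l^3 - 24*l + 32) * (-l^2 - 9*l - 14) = -2*l^5 - 18*l^4 - 4*l^3 + 184*l^2 + 48*l - 448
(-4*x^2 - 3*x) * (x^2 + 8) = -4*x^4 - 3*x^3 - 32*x^2 - 24*x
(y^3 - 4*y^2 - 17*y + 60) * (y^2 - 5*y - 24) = y^5 - 9*y^4 - 21*y^3 + 241*y^2 + 108*y - 1440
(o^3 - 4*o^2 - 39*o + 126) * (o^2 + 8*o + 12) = o^5 + 4*o^4 - 59*o^3 - 234*o^2 + 540*o + 1512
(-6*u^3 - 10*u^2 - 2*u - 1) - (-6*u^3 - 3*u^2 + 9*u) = -7*u^2 - 11*u - 1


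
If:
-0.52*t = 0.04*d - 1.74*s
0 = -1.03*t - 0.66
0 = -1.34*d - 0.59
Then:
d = -0.44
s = -0.20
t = -0.64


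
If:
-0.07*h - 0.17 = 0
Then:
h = -2.43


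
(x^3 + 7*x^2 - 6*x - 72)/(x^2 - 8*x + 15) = (x^2 + 10*x + 24)/(x - 5)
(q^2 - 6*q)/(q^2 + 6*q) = (q - 6)/(q + 6)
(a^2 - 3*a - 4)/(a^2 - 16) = (a + 1)/(a + 4)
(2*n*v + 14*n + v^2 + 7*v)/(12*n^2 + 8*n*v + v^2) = (v + 7)/(6*n + v)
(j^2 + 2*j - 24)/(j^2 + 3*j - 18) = (j - 4)/(j - 3)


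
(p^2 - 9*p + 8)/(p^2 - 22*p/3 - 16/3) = 3*(p - 1)/(3*p + 2)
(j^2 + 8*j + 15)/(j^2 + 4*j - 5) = (j + 3)/(j - 1)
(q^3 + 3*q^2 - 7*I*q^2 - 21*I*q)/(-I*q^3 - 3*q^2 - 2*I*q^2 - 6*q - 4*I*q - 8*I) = q*(I*q^2 + q*(7 + 3*I) + 21)/(q^3 + q^2*(2 - 3*I) + 2*q*(2 - 3*I) + 8)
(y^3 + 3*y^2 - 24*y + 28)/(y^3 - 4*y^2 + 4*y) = (y + 7)/y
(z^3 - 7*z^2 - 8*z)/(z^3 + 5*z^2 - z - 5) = z*(z - 8)/(z^2 + 4*z - 5)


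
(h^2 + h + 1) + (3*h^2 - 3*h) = 4*h^2 - 2*h + 1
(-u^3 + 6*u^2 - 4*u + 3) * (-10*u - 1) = 10*u^4 - 59*u^3 + 34*u^2 - 26*u - 3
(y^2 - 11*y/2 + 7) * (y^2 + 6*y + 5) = y^4 + y^3/2 - 21*y^2 + 29*y/2 + 35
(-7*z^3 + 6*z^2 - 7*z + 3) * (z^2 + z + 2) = -7*z^5 - z^4 - 15*z^3 + 8*z^2 - 11*z + 6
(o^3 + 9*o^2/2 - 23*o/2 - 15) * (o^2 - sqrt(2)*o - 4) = o^5 - sqrt(2)*o^4 + 9*o^4/2 - 31*o^3/2 - 9*sqrt(2)*o^3/2 - 33*o^2 + 23*sqrt(2)*o^2/2 + 15*sqrt(2)*o + 46*o + 60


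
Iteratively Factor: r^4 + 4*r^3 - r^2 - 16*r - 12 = (r + 1)*(r^3 + 3*r^2 - 4*r - 12) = (r + 1)*(r + 3)*(r^2 - 4) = (r - 2)*(r + 1)*(r + 3)*(r + 2)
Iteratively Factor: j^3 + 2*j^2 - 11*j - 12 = (j - 3)*(j^2 + 5*j + 4) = (j - 3)*(j + 1)*(j + 4)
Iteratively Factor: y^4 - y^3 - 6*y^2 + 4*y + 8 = (y - 2)*(y^3 + y^2 - 4*y - 4) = (y - 2)^2*(y^2 + 3*y + 2) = (y - 2)^2*(y + 1)*(y + 2)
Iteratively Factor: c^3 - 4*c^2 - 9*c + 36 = (c - 4)*(c^2 - 9) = (c - 4)*(c - 3)*(c + 3)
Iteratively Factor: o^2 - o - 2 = (o + 1)*(o - 2)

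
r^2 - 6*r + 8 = (r - 4)*(r - 2)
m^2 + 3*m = m*(m + 3)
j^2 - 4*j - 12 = (j - 6)*(j + 2)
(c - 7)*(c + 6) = c^2 - c - 42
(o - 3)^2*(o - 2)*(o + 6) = o^4 - 2*o^3 - 27*o^2 + 108*o - 108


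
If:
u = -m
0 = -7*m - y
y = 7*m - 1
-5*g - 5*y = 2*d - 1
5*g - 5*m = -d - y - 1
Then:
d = 51/14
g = -53/70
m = 1/14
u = -1/14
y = -1/2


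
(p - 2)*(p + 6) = p^2 + 4*p - 12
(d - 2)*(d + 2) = d^2 - 4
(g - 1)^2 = g^2 - 2*g + 1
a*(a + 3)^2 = a^3 + 6*a^2 + 9*a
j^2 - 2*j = j*(j - 2)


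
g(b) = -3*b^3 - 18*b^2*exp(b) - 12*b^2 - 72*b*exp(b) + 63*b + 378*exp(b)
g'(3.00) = -3705.40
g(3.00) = 0.00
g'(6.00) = -399799.51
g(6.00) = -283909.01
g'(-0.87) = 238.92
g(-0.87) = 116.98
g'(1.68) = 393.02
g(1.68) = 1164.32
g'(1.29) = 513.76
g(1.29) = 981.83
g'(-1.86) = 145.72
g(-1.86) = -69.39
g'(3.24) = -6055.45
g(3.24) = -1153.42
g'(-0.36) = 309.46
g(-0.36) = 256.08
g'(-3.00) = 77.30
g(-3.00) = -194.49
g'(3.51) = -9994.07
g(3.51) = -3283.59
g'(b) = -18*b^2*exp(b) - 9*b^2 - 108*b*exp(b) - 24*b + 306*exp(b) + 63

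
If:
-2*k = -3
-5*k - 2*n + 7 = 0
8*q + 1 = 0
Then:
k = 3/2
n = -1/4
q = -1/8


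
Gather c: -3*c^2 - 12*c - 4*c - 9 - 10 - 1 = -3*c^2 - 16*c - 20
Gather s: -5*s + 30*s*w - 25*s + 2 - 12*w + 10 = s*(30*w - 30) - 12*w + 12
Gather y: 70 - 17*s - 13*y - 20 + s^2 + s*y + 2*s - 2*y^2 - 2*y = s^2 - 15*s - 2*y^2 + y*(s - 15) + 50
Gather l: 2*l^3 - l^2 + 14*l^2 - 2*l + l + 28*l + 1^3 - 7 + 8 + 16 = 2*l^3 + 13*l^2 + 27*l + 18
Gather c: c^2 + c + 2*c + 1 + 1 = c^2 + 3*c + 2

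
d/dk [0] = 0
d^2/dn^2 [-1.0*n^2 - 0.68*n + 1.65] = -2.00000000000000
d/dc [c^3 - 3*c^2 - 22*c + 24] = 3*c^2 - 6*c - 22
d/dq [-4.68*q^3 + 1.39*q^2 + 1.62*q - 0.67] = -14.04*q^2 + 2.78*q + 1.62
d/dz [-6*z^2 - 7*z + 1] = -12*z - 7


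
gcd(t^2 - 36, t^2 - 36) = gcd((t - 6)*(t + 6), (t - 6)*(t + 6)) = t^2 - 36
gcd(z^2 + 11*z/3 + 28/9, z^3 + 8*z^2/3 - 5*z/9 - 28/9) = z^2 + 11*z/3 + 28/9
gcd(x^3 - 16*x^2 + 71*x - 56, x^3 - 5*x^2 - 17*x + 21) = x^2 - 8*x + 7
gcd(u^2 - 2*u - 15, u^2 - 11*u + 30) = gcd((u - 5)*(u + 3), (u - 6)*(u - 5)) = u - 5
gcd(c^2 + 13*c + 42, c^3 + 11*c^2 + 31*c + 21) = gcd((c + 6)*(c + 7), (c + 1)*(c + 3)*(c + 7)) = c + 7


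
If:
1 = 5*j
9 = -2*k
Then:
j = 1/5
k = -9/2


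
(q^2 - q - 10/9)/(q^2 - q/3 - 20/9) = (3*q + 2)/(3*q + 4)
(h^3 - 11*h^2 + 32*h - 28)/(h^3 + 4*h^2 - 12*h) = (h^2 - 9*h + 14)/(h*(h + 6))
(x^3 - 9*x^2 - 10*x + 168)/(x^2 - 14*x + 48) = (x^2 - 3*x - 28)/(x - 8)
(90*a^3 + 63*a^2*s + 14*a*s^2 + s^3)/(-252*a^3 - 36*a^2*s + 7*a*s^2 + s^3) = (15*a^2 + 8*a*s + s^2)/(-42*a^2 + a*s + s^2)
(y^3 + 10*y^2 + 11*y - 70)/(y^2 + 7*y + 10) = (y^2 + 5*y - 14)/(y + 2)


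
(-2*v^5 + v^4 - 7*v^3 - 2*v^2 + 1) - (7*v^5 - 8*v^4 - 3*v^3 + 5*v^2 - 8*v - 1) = -9*v^5 + 9*v^4 - 4*v^3 - 7*v^2 + 8*v + 2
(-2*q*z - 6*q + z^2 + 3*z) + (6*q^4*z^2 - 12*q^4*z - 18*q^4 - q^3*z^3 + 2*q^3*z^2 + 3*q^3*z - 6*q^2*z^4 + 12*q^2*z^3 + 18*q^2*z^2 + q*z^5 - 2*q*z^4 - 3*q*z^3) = 6*q^4*z^2 - 12*q^4*z - 18*q^4 - q^3*z^3 + 2*q^3*z^2 + 3*q^3*z - 6*q^2*z^4 + 12*q^2*z^3 + 18*q^2*z^2 + q*z^5 - 2*q*z^4 - 3*q*z^3 - 2*q*z - 6*q + z^2 + 3*z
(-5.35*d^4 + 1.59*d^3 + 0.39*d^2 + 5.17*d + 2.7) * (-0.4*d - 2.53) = 2.14*d^5 + 12.8995*d^4 - 4.1787*d^3 - 3.0547*d^2 - 14.1601*d - 6.831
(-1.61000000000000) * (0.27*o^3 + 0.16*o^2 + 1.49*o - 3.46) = -0.4347*o^3 - 0.2576*o^2 - 2.3989*o + 5.5706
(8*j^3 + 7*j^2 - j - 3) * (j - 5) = 8*j^4 - 33*j^3 - 36*j^2 + 2*j + 15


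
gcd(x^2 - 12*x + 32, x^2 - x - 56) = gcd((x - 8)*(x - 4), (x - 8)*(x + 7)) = x - 8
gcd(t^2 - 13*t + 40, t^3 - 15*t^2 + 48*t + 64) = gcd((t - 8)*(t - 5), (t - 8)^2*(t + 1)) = t - 8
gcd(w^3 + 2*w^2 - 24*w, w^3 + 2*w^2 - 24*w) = w^3 + 2*w^2 - 24*w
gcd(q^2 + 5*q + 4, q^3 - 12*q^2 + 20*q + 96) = 1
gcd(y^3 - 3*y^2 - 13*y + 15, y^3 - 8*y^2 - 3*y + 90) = y^2 - 2*y - 15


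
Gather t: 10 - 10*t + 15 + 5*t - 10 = 15 - 5*t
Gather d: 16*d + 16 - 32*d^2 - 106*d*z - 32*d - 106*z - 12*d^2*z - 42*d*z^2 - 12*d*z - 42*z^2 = d^2*(-12*z - 32) + d*(-42*z^2 - 118*z - 16) - 42*z^2 - 106*z + 16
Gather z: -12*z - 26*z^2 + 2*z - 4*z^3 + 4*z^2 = -4*z^3 - 22*z^2 - 10*z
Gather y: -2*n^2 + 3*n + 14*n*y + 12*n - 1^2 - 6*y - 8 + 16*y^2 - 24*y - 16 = -2*n^2 + 15*n + 16*y^2 + y*(14*n - 30) - 25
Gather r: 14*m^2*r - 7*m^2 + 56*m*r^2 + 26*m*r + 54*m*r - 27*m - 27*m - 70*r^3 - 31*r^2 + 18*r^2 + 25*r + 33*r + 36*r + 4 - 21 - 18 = -7*m^2 - 54*m - 70*r^3 + r^2*(56*m - 13) + r*(14*m^2 + 80*m + 94) - 35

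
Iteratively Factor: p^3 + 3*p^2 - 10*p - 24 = (p + 2)*(p^2 + p - 12) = (p - 3)*(p + 2)*(p + 4)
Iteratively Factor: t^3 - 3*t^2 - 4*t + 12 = (t - 2)*(t^2 - t - 6) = (t - 3)*(t - 2)*(t + 2)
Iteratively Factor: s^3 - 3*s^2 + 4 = (s - 2)*(s^2 - s - 2) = (s - 2)^2*(s + 1)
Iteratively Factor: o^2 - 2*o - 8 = (o + 2)*(o - 4)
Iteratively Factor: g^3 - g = (g - 1)*(g^2 + g) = (g - 1)*(g + 1)*(g)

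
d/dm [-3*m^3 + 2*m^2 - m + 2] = -9*m^2 + 4*m - 1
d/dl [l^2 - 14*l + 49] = 2*l - 14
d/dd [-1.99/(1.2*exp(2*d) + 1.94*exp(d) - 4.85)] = (4.776*exp(d) + 3.8606)*exp(d)/(1.2*exp(2*d) + 1.94*exp(d) - 4.85)^2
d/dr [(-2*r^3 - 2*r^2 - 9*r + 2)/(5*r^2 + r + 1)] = (-10*r^4 - 4*r^3 + 37*r^2 - 24*r - 11)/(25*r^4 + 10*r^3 + 11*r^2 + 2*r + 1)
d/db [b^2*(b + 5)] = b*(3*b + 10)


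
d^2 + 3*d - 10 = (d - 2)*(d + 5)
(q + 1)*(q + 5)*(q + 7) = q^3 + 13*q^2 + 47*q + 35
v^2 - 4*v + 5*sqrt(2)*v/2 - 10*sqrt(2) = (v - 4)*(v + 5*sqrt(2)/2)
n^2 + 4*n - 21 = (n - 3)*(n + 7)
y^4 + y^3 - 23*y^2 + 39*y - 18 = (y - 3)*(y - 1)^2*(y + 6)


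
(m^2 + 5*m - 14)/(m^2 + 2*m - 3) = (m^2 + 5*m - 14)/(m^2 + 2*m - 3)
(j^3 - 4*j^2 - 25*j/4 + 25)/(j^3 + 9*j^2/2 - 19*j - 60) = (j - 5/2)/(j + 6)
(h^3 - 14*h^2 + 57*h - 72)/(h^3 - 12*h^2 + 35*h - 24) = (h - 3)/(h - 1)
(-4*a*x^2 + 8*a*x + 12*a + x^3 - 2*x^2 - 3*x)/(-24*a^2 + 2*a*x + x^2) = (x^2 - 2*x - 3)/(6*a + x)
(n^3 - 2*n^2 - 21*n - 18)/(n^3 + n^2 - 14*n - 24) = (n^2 - 5*n - 6)/(n^2 - 2*n - 8)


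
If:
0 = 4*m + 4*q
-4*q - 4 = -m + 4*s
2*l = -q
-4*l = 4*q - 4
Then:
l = -1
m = -2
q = 2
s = -7/2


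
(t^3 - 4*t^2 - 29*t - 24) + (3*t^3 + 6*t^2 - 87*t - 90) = 4*t^3 + 2*t^2 - 116*t - 114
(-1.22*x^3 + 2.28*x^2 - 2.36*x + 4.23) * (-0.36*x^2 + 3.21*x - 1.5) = 0.4392*x^5 - 4.737*x^4 + 9.9984*x^3 - 12.5184*x^2 + 17.1183*x - 6.345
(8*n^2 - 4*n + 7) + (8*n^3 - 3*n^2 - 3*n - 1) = 8*n^3 + 5*n^2 - 7*n + 6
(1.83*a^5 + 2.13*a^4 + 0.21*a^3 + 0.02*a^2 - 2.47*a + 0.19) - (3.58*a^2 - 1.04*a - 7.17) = 1.83*a^5 + 2.13*a^4 + 0.21*a^3 - 3.56*a^2 - 1.43*a + 7.36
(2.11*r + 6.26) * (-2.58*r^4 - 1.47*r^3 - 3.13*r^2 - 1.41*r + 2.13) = -5.4438*r^5 - 19.2525*r^4 - 15.8065*r^3 - 22.5689*r^2 - 4.3323*r + 13.3338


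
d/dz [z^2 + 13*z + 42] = 2*z + 13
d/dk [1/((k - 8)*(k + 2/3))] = 6*(11 - 3*k)/(9*k^4 - 132*k^3 + 388*k^2 + 704*k + 256)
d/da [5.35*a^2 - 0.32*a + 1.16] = 10.7*a - 0.32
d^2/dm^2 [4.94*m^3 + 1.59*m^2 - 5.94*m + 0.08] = 29.64*m + 3.18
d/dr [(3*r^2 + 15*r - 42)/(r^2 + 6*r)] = 3*(r^2 + 28*r + 84)/(r^2*(r^2 + 12*r + 36))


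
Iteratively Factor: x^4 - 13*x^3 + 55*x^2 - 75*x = (x - 5)*(x^3 - 8*x^2 + 15*x) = x*(x - 5)*(x^2 - 8*x + 15) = x*(x - 5)^2*(x - 3)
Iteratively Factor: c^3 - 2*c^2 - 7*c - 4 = (c + 1)*(c^2 - 3*c - 4) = (c - 4)*(c + 1)*(c + 1)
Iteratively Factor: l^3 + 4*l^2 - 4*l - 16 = (l + 2)*(l^2 + 2*l - 8) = (l + 2)*(l + 4)*(l - 2)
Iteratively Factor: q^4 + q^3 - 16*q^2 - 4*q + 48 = (q + 4)*(q^3 - 3*q^2 - 4*q + 12) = (q + 2)*(q + 4)*(q^2 - 5*q + 6) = (q - 3)*(q + 2)*(q + 4)*(q - 2)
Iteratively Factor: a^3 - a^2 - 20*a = (a - 5)*(a^2 + 4*a) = a*(a - 5)*(a + 4)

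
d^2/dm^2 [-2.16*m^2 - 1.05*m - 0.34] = -4.32000000000000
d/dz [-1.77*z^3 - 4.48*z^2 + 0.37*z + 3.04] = -5.31*z^2 - 8.96*z + 0.37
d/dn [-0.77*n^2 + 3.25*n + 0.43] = 3.25 - 1.54*n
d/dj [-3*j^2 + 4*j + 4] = 4 - 6*j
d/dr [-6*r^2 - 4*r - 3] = -12*r - 4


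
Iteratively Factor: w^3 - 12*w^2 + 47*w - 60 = (w - 5)*(w^2 - 7*w + 12) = (w - 5)*(w - 4)*(w - 3)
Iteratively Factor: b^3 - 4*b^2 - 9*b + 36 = (b - 4)*(b^2 - 9) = (b - 4)*(b - 3)*(b + 3)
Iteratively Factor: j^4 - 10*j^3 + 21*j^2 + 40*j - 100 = (j - 2)*(j^3 - 8*j^2 + 5*j + 50) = (j - 5)*(j - 2)*(j^2 - 3*j - 10) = (j - 5)^2*(j - 2)*(j + 2)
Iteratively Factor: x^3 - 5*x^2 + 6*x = (x - 3)*(x^2 - 2*x) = x*(x - 3)*(x - 2)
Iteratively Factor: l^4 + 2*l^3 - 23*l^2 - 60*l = (l - 5)*(l^3 + 7*l^2 + 12*l) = (l - 5)*(l + 4)*(l^2 + 3*l) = l*(l - 5)*(l + 4)*(l + 3)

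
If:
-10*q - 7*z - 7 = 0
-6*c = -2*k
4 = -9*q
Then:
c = k/3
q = -4/9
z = -23/63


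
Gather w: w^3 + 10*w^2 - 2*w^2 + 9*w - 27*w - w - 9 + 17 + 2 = w^3 + 8*w^2 - 19*w + 10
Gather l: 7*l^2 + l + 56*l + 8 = 7*l^2 + 57*l + 8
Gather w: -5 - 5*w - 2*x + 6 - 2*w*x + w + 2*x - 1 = w*(-2*x - 4)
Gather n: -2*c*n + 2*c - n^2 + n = 2*c - n^2 + n*(1 - 2*c)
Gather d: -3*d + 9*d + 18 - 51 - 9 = 6*d - 42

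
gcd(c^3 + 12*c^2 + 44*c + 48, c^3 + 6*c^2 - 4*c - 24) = c^2 + 8*c + 12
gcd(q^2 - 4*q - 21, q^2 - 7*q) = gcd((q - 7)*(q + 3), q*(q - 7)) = q - 7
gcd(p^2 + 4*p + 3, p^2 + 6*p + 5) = p + 1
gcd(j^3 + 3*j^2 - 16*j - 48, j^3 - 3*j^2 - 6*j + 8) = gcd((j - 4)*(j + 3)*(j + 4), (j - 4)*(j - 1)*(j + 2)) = j - 4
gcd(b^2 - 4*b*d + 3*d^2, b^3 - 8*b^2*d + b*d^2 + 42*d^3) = b - 3*d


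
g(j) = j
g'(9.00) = 1.00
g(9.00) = 9.00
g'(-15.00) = 1.00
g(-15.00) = -15.00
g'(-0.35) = 1.00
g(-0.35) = -0.35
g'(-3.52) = 1.00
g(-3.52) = -3.52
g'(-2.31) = 1.00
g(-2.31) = -2.31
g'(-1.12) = 1.00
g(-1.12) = -1.12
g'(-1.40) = 1.00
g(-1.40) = -1.40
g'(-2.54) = 1.00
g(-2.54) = -2.54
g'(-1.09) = 1.00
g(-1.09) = -1.09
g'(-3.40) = 1.00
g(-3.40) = -3.40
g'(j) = 1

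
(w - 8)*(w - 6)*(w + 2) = w^3 - 12*w^2 + 20*w + 96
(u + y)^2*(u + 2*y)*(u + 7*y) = u^4 + 11*u^3*y + 33*u^2*y^2 + 37*u*y^3 + 14*y^4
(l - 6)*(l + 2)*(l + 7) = l^3 + 3*l^2 - 40*l - 84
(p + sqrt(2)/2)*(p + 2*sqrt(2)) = p^2 + 5*sqrt(2)*p/2 + 2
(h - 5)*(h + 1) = h^2 - 4*h - 5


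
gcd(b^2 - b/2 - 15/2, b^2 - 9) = b - 3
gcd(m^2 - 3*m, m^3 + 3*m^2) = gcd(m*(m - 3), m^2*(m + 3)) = m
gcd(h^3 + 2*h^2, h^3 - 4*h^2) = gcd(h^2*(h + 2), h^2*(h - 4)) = h^2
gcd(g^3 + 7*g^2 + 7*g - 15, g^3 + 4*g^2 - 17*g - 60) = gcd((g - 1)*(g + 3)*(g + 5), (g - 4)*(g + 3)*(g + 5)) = g^2 + 8*g + 15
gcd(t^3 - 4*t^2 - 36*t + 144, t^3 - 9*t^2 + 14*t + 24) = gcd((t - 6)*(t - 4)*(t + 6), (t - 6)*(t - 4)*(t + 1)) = t^2 - 10*t + 24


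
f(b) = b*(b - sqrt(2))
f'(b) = 2*b - sqrt(2)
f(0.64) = -0.50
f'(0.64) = -0.13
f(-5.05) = 32.64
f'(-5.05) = -11.51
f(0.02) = -0.03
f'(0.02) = -1.37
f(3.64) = 8.10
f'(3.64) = 5.87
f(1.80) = 0.69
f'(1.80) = 2.19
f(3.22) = 5.81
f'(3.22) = 5.03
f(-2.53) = 9.98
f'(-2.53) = -6.47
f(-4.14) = 22.99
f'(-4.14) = -9.69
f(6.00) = 27.51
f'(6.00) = 10.59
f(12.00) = 127.03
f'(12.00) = 22.59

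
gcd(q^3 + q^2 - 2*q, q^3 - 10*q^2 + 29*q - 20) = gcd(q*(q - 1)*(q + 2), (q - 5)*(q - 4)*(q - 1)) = q - 1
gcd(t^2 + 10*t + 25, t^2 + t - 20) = t + 5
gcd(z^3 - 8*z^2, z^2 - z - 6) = 1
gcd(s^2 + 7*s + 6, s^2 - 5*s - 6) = s + 1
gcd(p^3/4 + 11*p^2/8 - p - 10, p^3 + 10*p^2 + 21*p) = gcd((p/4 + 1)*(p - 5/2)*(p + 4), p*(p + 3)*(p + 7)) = 1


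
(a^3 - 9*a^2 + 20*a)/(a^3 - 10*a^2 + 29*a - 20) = a/(a - 1)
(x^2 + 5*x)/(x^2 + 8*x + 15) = x/(x + 3)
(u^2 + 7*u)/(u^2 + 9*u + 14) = u/(u + 2)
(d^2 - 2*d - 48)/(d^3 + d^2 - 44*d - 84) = (d - 8)/(d^2 - 5*d - 14)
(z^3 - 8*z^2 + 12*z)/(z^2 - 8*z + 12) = z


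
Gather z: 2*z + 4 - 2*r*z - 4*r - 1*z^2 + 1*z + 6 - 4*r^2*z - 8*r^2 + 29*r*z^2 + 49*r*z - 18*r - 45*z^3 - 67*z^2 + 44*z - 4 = -8*r^2 - 22*r - 45*z^3 + z^2*(29*r - 68) + z*(-4*r^2 + 47*r + 47) + 6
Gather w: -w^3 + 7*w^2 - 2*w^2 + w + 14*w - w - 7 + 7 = -w^3 + 5*w^2 + 14*w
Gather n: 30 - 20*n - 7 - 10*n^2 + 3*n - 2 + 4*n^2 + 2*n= -6*n^2 - 15*n + 21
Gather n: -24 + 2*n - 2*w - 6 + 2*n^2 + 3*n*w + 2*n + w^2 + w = 2*n^2 + n*(3*w + 4) + w^2 - w - 30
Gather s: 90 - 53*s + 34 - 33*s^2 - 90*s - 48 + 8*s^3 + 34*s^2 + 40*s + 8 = 8*s^3 + s^2 - 103*s + 84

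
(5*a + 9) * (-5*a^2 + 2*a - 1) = -25*a^3 - 35*a^2 + 13*a - 9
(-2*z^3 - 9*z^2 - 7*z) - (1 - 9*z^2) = -2*z^3 - 7*z - 1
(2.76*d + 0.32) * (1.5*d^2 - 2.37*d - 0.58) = 4.14*d^3 - 6.0612*d^2 - 2.3592*d - 0.1856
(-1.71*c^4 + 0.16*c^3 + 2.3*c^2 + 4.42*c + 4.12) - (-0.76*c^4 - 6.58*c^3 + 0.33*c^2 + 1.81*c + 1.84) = -0.95*c^4 + 6.74*c^3 + 1.97*c^2 + 2.61*c + 2.28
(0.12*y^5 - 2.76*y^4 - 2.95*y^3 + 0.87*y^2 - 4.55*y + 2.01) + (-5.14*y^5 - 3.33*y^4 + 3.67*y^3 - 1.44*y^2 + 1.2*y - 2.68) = -5.02*y^5 - 6.09*y^4 + 0.72*y^3 - 0.57*y^2 - 3.35*y - 0.67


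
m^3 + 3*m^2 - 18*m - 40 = (m - 4)*(m + 2)*(m + 5)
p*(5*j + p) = 5*j*p + p^2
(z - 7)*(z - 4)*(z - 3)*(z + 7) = z^4 - 7*z^3 - 37*z^2 + 343*z - 588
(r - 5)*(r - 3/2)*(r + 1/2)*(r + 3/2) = r^4 - 9*r^3/2 - 19*r^2/4 + 81*r/8 + 45/8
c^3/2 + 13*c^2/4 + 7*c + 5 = (c/2 + 1)*(c + 2)*(c + 5/2)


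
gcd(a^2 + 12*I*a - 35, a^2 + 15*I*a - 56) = a + 7*I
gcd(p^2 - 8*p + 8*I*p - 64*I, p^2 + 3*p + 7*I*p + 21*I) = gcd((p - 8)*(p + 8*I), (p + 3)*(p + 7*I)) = 1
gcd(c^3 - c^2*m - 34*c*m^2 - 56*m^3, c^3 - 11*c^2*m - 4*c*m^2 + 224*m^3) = c^2 - 3*c*m - 28*m^2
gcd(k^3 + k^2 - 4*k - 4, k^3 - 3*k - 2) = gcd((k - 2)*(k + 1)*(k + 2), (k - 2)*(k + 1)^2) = k^2 - k - 2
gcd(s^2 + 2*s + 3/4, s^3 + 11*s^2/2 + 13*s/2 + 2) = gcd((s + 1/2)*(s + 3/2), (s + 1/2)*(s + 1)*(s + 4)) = s + 1/2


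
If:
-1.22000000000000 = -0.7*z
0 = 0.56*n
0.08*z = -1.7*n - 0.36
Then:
No Solution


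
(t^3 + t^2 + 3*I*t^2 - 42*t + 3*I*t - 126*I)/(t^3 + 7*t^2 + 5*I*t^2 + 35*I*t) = (t^2 + 3*t*(-2 + I) - 18*I)/(t*(t + 5*I))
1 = 1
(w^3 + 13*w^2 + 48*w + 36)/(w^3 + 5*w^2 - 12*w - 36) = (w^2 + 7*w + 6)/(w^2 - w - 6)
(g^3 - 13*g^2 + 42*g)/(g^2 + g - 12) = g*(g^2 - 13*g + 42)/(g^2 + g - 12)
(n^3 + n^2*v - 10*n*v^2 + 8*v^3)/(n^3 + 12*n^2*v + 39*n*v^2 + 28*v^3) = (n^2 - 3*n*v + 2*v^2)/(n^2 + 8*n*v + 7*v^2)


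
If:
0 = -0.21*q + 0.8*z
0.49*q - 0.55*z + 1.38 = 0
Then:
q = -3.99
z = -1.05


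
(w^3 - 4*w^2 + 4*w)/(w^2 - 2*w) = w - 2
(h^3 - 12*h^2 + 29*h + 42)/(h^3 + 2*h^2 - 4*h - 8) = (h^3 - 12*h^2 + 29*h + 42)/(h^3 + 2*h^2 - 4*h - 8)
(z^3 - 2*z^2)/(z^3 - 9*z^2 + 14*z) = z/(z - 7)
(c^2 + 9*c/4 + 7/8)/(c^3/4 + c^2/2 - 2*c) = (8*c^2 + 18*c + 7)/(2*c*(c^2 + 2*c - 8))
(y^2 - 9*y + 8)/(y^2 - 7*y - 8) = (y - 1)/(y + 1)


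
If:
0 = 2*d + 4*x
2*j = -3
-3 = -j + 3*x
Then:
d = 3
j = -3/2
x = -3/2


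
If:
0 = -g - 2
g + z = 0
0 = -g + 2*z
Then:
No Solution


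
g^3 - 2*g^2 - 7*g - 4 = (g - 4)*(g + 1)^2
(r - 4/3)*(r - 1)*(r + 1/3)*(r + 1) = r^4 - r^3 - 13*r^2/9 + r + 4/9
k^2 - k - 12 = (k - 4)*(k + 3)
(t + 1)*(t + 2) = t^2 + 3*t + 2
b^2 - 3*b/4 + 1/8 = (b - 1/2)*(b - 1/4)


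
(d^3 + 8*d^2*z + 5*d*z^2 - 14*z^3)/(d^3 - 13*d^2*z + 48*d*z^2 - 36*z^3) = (d^2 + 9*d*z + 14*z^2)/(d^2 - 12*d*z + 36*z^2)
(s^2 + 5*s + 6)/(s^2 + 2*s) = (s + 3)/s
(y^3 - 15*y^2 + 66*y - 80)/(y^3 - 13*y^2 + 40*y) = (y - 2)/y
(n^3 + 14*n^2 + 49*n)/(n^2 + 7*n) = n + 7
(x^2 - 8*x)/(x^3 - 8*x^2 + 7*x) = (x - 8)/(x^2 - 8*x + 7)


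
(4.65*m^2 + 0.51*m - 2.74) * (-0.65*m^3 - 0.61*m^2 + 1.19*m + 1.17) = -3.0225*m^5 - 3.168*m^4 + 7.0034*m^3 + 7.7188*m^2 - 2.6639*m - 3.2058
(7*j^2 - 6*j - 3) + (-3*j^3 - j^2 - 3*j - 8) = -3*j^3 + 6*j^2 - 9*j - 11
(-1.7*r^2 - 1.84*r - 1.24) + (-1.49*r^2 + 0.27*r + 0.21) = -3.19*r^2 - 1.57*r - 1.03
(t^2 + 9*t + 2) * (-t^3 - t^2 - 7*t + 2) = -t^5 - 10*t^4 - 18*t^3 - 63*t^2 + 4*t + 4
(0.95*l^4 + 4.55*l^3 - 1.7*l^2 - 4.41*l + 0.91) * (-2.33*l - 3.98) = -2.2135*l^5 - 14.3825*l^4 - 14.148*l^3 + 17.0413*l^2 + 15.4315*l - 3.6218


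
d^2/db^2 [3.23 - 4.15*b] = 0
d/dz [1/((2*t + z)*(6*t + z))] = 2*(-4*t - z)/(144*t^4 + 192*t^3*z + 88*t^2*z^2 + 16*t*z^3 + z^4)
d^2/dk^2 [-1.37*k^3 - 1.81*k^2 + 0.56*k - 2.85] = -8.22*k - 3.62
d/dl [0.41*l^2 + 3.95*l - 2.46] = 0.82*l + 3.95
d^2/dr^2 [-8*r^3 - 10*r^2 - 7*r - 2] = -48*r - 20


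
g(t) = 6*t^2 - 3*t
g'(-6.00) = -75.00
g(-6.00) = 234.00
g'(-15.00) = -183.00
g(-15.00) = 1395.00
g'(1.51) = 15.12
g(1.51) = 9.15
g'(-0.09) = -4.08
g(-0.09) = 0.32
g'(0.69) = 5.28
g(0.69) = 0.79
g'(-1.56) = -21.72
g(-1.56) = 19.28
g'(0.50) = 3.00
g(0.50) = 0.00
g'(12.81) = 150.72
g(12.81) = 946.15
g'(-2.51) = -33.12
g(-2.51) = 45.33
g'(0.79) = 6.48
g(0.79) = 1.37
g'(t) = 12*t - 3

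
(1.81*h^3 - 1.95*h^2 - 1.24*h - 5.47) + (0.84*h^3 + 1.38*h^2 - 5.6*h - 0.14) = 2.65*h^3 - 0.57*h^2 - 6.84*h - 5.61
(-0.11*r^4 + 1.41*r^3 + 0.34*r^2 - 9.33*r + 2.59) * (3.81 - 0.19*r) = 0.0209*r^5 - 0.687*r^4 + 5.3075*r^3 + 3.0681*r^2 - 36.0394*r + 9.8679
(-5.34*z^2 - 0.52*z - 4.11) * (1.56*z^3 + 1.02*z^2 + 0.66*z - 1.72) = -8.3304*z^5 - 6.258*z^4 - 10.4664*z^3 + 4.6494*z^2 - 1.8182*z + 7.0692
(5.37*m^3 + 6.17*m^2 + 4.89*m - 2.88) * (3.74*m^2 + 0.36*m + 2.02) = 20.0838*m^5 + 25.009*m^4 + 31.3572*m^3 + 3.4526*m^2 + 8.841*m - 5.8176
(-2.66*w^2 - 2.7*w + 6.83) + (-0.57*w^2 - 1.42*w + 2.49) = -3.23*w^2 - 4.12*w + 9.32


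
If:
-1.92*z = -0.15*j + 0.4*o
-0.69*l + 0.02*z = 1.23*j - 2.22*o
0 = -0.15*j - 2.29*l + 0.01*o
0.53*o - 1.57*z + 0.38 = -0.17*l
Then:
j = -1.17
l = 0.07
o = -0.63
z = 0.04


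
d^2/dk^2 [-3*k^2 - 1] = -6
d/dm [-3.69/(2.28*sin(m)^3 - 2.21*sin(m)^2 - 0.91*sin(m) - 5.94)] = (25.2396*sin(m)^2 - 16.3098*sin(m) - 3.3579)*cos(m)/(-2.28*sin(m)^3 + 2.21*sin(m)^2 + 0.91*sin(m) + 5.94)^2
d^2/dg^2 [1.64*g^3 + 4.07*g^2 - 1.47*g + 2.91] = 9.84*g + 8.14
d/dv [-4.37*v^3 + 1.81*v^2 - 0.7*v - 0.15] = -13.11*v^2 + 3.62*v - 0.7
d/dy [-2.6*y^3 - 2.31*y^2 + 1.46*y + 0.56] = -7.8*y^2 - 4.62*y + 1.46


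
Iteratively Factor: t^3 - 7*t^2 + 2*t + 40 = (t - 5)*(t^2 - 2*t - 8) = (t - 5)*(t + 2)*(t - 4)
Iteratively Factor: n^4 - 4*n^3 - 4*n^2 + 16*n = (n - 2)*(n^3 - 2*n^2 - 8*n) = (n - 2)*(n + 2)*(n^2 - 4*n) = n*(n - 2)*(n + 2)*(n - 4)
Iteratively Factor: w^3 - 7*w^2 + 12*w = (w)*(w^2 - 7*w + 12) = w*(w - 3)*(w - 4)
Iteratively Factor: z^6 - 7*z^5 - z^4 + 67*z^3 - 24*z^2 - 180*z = (z - 3)*(z^5 - 4*z^4 - 13*z^3 + 28*z^2 + 60*z) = (z - 3)*(z + 2)*(z^4 - 6*z^3 - z^2 + 30*z) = (z - 3)^2*(z + 2)*(z^3 - 3*z^2 - 10*z) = (z - 5)*(z - 3)^2*(z + 2)*(z^2 + 2*z) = (z - 5)*(z - 3)^2*(z + 2)^2*(z)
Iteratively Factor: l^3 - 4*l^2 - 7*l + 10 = (l + 2)*(l^2 - 6*l + 5) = (l - 1)*(l + 2)*(l - 5)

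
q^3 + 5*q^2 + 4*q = q*(q + 1)*(q + 4)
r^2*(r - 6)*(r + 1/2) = r^4 - 11*r^3/2 - 3*r^2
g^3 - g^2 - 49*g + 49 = (g - 7)*(g - 1)*(g + 7)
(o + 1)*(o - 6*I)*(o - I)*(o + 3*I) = o^4 + o^3 - 4*I*o^3 + 15*o^2 - 4*I*o^2 + 15*o - 18*I*o - 18*I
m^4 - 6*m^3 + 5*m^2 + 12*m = m*(m - 4)*(m - 3)*(m + 1)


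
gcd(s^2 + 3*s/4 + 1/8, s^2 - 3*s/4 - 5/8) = s + 1/2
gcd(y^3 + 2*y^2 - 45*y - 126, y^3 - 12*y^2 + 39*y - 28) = y - 7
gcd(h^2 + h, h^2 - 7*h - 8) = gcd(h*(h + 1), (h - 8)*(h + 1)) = h + 1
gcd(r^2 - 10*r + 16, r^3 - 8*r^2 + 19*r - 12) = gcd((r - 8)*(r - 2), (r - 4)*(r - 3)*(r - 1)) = 1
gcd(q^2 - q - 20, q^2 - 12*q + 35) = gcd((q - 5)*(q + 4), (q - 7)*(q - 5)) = q - 5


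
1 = 1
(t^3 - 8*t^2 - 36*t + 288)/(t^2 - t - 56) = (t^2 - 36)/(t + 7)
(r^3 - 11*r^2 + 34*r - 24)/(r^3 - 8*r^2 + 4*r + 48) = (r - 1)/(r + 2)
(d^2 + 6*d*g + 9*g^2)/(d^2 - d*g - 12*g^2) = (d + 3*g)/(d - 4*g)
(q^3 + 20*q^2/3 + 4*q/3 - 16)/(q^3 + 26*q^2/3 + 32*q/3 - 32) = (q + 2)/(q + 4)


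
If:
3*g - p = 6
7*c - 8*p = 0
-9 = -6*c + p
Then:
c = 72/41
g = 103/41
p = 63/41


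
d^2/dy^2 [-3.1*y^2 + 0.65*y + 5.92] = -6.20000000000000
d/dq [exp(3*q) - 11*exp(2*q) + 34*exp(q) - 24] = (3*exp(2*q) - 22*exp(q) + 34)*exp(q)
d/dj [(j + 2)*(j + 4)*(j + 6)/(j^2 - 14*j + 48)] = (j^4 - 28*j^3 - 68*j^2 + 1056*j + 2784)/(j^4 - 28*j^3 + 292*j^2 - 1344*j + 2304)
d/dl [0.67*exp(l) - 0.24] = 0.67*exp(l)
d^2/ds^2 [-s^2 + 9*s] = -2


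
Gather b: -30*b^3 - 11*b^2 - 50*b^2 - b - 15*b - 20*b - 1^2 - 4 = -30*b^3 - 61*b^2 - 36*b - 5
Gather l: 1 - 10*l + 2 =3 - 10*l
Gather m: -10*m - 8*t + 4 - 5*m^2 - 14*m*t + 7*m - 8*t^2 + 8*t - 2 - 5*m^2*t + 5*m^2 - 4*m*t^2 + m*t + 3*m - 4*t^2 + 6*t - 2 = -5*m^2*t + m*(-4*t^2 - 13*t) - 12*t^2 + 6*t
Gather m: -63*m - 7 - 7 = -63*m - 14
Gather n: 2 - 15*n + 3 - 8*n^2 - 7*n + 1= -8*n^2 - 22*n + 6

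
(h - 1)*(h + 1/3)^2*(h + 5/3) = h^4 + 4*h^3/3 - 10*h^2/9 - 28*h/27 - 5/27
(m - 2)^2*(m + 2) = m^3 - 2*m^2 - 4*m + 8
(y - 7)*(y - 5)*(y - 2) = y^3 - 14*y^2 + 59*y - 70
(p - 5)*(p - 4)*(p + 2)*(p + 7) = p^4 - 47*p^2 + 54*p + 280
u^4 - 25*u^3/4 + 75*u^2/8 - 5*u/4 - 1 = (u - 4)*(u - 2)*(u - 1/2)*(u + 1/4)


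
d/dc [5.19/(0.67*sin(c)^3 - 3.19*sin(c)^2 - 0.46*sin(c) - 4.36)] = (-10.4319*sin(c)^2 + 33.1122*sin(c) + 2.3874)*cos(c)/(-0.67*sin(c)^3 + 3.19*sin(c)^2 + 0.46*sin(c) + 4.36)^2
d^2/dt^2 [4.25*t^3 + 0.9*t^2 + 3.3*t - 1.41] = 25.5*t + 1.8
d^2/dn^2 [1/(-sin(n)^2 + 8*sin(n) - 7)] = 2*(2*sin(n)^3 - 10*sin(n)^2 + 5*sin(n) + 57)/((sin(n) - 7)^3*(sin(n) - 1)^2)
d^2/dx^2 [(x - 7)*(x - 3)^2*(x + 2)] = 12*x^2 - 66*x + 50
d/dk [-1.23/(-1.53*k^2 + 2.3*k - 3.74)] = (2.829 - 3.7638*k)/(1.53*k^2 - 2.3*k + 3.74)^2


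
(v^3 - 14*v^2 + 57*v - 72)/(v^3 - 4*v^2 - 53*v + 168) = (v - 3)/(v + 7)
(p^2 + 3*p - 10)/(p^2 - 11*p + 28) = (p^2 + 3*p - 10)/(p^2 - 11*p + 28)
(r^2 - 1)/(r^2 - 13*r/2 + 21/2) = 2*(r^2 - 1)/(2*r^2 - 13*r + 21)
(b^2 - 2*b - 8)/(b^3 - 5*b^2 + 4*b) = (b + 2)/(b*(b - 1))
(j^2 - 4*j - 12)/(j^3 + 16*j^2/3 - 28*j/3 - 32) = 3*(j - 6)/(3*j^2 + 10*j - 48)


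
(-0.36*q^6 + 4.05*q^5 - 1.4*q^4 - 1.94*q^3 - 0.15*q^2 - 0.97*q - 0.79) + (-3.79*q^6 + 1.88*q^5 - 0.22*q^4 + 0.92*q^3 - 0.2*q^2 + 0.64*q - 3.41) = -4.15*q^6 + 5.93*q^5 - 1.62*q^4 - 1.02*q^3 - 0.35*q^2 - 0.33*q - 4.2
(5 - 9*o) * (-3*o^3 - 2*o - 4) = 27*o^4 - 15*o^3 + 18*o^2 + 26*o - 20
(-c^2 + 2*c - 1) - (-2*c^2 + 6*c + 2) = c^2 - 4*c - 3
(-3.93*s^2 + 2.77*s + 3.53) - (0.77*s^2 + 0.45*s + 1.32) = -4.7*s^2 + 2.32*s + 2.21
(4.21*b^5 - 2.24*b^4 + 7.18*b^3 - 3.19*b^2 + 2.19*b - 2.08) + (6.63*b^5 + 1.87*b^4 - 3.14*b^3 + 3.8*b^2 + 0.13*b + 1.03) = 10.84*b^5 - 0.37*b^4 + 4.04*b^3 + 0.61*b^2 + 2.32*b - 1.05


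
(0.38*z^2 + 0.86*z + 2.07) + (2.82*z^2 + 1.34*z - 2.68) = 3.2*z^2 + 2.2*z - 0.61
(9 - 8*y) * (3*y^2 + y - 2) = -24*y^3 + 19*y^2 + 25*y - 18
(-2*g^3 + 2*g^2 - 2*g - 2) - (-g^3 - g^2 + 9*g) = -g^3 + 3*g^2 - 11*g - 2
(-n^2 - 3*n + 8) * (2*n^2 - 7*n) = -2*n^4 + n^3 + 37*n^2 - 56*n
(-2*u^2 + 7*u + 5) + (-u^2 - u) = -3*u^2 + 6*u + 5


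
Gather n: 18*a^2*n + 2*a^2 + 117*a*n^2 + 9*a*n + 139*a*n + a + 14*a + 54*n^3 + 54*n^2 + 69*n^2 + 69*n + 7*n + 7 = 2*a^2 + 15*a + 54*n^3 + n^2*(117*a + 123) + n*(18*a^2 + 148*a + 76) + 7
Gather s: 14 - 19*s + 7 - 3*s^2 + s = -3*s^2 - 18*s + 21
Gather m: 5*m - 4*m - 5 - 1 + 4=m - 2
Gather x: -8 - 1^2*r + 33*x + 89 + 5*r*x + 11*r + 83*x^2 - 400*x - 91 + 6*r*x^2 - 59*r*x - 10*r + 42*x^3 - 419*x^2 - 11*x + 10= 42*x^3 + x^2*(6*r - 336) + x*(-54*r - 378)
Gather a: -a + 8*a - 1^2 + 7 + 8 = 7*a + 14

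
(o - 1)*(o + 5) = o^2 + 4*o - 5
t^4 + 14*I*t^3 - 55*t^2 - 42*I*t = t*(t + I)*(t + 6*I)*(t + 7*I)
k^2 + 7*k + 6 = (k + 1)*(k + 6)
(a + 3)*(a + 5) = a^2 + 8*a + 15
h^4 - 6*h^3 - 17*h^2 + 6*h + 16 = (h - 8)*(h - 1)*(h + 1)*(h + 2)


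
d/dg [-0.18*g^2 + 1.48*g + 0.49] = 1.48 - 0.36*g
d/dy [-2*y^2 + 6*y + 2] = 6 - 4*y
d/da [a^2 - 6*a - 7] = 2*a - 6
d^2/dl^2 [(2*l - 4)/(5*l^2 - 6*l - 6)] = 4*((16 - 15*l)*(-5*l^2 + 6*l + 6) - 4*(l - 2)*(5*l - 3)^2)/(-5*l^2 + 6*l + 6)^3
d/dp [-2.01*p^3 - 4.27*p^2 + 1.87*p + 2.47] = -6.03*p^2 - 8.54*p + 1.87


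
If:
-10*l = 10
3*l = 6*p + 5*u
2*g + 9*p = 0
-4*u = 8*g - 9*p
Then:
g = 18/83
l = -1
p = -4/83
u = -45/83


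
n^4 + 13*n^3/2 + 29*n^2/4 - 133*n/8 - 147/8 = (n - 3/2)*(n + 1)*(n + 7/2)^2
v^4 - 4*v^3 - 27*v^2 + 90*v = v*(v - 6)*(v - 3)*(v + 5)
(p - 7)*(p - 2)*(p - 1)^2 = p^4 - 11*p^3 + 33*p^2 - 37*p + 14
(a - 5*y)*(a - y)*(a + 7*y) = a^3 + a^2*y - 37*a*y^2 + 35*y^3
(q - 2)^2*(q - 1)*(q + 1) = q^4 - 4*q^3 + 3*q^2 + 4*q - 4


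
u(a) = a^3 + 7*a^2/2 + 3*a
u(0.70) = 4.16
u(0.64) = 3.62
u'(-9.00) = 183.00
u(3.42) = 91.20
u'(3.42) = 62.03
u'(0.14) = 4.04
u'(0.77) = 10.17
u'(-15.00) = 573.00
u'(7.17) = 207.42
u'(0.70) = 9.37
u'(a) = 3*a^2 + 7*a + 3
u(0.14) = 0.49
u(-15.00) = -2632.50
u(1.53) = 16.36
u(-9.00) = -472.50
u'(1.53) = 20.73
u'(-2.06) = 1.31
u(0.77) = 4.84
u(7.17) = 570.04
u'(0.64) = 8.71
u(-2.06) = -0.07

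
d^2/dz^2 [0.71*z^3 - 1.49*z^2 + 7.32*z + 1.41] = 4.26*z - 2.98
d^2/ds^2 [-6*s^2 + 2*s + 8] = -12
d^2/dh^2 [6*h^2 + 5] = 12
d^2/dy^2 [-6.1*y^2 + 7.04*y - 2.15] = -12.2000000000000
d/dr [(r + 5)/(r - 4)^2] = (-r - 14)/(r - 4)^3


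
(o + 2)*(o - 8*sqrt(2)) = o^2 - 8*sqrt(2)*o + 2*o - 16*sqrt(2)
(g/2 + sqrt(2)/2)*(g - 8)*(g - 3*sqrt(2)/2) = g^3/2 - 4*g^2 - sqrt(2)*g^2/4 - 3*g/2 + 2*sqrt(2)*g + 12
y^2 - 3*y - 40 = (y - 8)*(y + 5)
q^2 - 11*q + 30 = (q - 6)*(q - 5)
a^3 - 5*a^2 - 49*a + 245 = (a - 7)*(a - 5)*(a + 7)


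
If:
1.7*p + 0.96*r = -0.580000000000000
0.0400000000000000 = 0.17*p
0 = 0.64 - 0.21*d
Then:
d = 3.05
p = 0.24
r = -1.02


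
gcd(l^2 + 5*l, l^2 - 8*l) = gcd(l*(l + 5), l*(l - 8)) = l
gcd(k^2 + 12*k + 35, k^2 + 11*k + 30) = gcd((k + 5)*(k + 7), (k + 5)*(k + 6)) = k + 5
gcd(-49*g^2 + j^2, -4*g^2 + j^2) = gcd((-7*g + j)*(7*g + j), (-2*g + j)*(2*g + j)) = 1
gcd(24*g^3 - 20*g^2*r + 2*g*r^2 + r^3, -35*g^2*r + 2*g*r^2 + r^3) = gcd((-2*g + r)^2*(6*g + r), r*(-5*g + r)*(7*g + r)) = 1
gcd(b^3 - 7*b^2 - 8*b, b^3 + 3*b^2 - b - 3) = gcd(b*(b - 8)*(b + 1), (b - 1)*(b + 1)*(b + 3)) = b + 1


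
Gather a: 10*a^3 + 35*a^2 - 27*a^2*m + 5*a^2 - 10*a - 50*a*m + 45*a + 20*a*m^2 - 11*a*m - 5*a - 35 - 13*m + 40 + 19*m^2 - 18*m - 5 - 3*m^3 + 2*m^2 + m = 10*a^3 + a^2*(40 - 27*m) + a*(20*m^2 - 61*m + 30) - 3*m^3 + 21*m^2 - 30*m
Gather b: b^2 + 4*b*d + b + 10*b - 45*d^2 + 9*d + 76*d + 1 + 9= b^2 + b*(4*d + 11) - 45*d^2 + 85*d + 10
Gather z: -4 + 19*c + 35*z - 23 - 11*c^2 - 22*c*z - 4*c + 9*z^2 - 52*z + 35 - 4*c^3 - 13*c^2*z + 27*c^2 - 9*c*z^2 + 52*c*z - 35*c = -4*c^3 + 16*c^2 - 20*c + z^2*(9 - 9*c) + z*(-13*c^2 + 30*c - 17) + 8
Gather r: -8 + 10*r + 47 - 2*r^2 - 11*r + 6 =-2*r^2 - r + 45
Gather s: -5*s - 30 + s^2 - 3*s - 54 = s^2 - 8*s - 84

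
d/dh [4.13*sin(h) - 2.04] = 4.13*cos(h)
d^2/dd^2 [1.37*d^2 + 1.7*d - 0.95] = 2.74000000000000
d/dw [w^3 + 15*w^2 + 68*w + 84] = 3*w^2 + 30*w + 68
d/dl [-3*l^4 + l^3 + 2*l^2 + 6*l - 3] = -12*l^3 + 3*l^2 + 4*l + 6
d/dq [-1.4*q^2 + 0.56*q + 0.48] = 0.56 - 2.8*q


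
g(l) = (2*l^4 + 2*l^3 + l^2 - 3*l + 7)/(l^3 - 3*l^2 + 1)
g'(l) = (-3*l^2 + 6*l)*(2*l^4 + 2*l^3 + l^2 - 3*l + 7)/(l^3 - 3*l^2 + 1)^2 + (8*l^3 + 6*l^2 + 2*l - 3)/(l^3 - 3*l^2 + 1)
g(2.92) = 635.32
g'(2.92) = -15310.33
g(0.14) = 7.00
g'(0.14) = 3.06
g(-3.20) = -2.74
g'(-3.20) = 1.18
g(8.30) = 29.19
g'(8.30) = 1.15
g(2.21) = -26.08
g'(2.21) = -53.66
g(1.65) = -10.68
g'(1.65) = -12.73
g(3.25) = 82.29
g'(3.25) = -181.69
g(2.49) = -52.49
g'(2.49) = -164.11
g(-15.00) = -23.41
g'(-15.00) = 1.92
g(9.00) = 30.06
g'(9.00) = 1.34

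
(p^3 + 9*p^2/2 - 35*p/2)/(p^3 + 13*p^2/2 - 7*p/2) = (2*p - 5)/(2*p - 1)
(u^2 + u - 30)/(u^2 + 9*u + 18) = (u - 5)/(u + 3)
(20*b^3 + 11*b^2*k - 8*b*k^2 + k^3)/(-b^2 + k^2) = (-20*b^2 + 9*b*k - k^2)/(b - k)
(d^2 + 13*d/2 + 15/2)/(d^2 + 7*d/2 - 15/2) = (2*d + 3)/(2*d - 3)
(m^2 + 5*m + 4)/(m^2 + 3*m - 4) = (m + 1)/(m - 1)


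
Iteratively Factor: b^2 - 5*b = (b - 5)*(b)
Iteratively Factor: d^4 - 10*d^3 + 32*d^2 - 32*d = (d - 4)*(d^3 - 6*d^2 + 8*d) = (d - 4)*(d - 2)*(d^2 - 4*d) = d*(d - 4)*(d - 2)*(d - 4)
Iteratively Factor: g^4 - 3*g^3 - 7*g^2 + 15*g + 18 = (g + 1)*(g^3 - 4*g^2 - 3*g + 18) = (g - 3)*(g + 1)*(g^2 - g - 6) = (g - 3)*(g + 1)*(g + 2)*(g - 3)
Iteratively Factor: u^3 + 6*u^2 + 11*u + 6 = (u + 2)*(u^2 + 4*u + 3) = (u + 1)*(u + 2)*(u + 3)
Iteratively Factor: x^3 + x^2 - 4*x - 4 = (x + 1)*(x^2 - 4) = (x - 2)*(x + 1)*(x + 2)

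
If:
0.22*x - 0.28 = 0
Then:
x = 1.27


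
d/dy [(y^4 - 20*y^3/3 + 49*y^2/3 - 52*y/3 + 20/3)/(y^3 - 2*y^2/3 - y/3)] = (9*y^4 + 6*y^3 - 113*y^2 + 120*y + 20)/(y^2*(9*y^2 + 6*y + 1))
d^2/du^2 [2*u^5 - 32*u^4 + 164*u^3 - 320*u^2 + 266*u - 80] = 40*u^3 - 384*u^2 + 984*u - 640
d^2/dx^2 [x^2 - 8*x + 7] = 2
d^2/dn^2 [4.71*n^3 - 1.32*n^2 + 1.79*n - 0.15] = 28.26*n - 2.64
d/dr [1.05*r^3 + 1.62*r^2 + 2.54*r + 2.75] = 3.15*r^2 + 3.24*r + 2.54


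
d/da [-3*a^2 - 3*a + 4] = -6*a - 3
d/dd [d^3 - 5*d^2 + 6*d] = 3*d^2 - 10*d + 6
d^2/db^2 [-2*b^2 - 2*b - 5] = -4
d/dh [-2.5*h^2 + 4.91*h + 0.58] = 4.91 - 5.0*h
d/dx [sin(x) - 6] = cos(x)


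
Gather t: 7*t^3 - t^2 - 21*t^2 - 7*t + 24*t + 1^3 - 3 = 7*t^3 - 22*t^2 + 17*t - 2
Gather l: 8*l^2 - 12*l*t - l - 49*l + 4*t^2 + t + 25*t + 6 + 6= 8*l^2 + l*(-12*t - 50) + 4*t^2 + 26*t + 12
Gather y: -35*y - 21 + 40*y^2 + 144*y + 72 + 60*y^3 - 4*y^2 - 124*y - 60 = 60*y^3 + 36*y^2 - 15*y - 9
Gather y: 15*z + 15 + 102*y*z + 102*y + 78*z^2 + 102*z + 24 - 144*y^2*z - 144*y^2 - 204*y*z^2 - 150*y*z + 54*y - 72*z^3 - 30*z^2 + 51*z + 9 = y^2*(-144*z - 144) + y*(-204*z^2 - 48*z + 156) - 72*z^3 + 48*z^2 + 168*z + 48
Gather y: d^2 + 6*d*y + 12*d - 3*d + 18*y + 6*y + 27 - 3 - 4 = d^2 + 9*d + y*(6*d + 24) + 20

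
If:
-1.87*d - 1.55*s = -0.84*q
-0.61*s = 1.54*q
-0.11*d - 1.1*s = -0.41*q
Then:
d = 0.00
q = 0.00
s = 0.00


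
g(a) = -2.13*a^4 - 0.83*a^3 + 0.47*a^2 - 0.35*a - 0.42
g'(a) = -8.52*a^3 - 2.49*a^2 + 0.94*a - 0.35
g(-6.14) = -2815.71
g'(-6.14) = 1872.18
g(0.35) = -0.55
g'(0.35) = -0.69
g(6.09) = -3102.46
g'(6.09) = -2011.36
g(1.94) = -35.56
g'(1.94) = -70.11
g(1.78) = -25.62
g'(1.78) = -54.62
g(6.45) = -3892.38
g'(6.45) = -2384.10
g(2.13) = -50.90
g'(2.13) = -91.98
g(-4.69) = -933.37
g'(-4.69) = 819.41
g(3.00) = -192.18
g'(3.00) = -249.98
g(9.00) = -14545.50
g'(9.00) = -6404.66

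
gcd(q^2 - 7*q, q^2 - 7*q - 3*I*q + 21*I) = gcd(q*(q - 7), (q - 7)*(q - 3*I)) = q - 7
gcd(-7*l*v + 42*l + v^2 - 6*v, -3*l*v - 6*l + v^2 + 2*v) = 1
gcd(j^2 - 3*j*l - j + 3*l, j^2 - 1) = j - 1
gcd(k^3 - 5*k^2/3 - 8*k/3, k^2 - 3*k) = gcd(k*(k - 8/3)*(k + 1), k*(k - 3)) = k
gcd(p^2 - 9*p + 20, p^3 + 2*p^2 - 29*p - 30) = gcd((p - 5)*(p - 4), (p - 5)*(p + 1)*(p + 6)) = p - 5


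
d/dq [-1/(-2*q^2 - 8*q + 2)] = (-q - 2)/(q^2 + 4*q - 1)^2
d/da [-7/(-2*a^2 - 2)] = -7*a/(a^2 + 1)^2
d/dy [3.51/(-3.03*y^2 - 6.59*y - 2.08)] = (21.2706*y + 23.1309)/(3.03*y^2 + 6.59*y + 2.08)^2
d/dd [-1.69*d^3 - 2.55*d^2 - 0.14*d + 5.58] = -5.07*d^2 - 5.1*d - 0.14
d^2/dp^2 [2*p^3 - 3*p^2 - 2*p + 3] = 12*p - 6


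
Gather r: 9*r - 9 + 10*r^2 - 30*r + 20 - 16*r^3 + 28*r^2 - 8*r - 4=-16*r^3 + 38*r^2 - 29*r + 7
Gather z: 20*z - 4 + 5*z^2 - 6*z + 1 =5*z^2 + 14*z - 3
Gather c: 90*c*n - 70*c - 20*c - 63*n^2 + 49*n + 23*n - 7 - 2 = c*(90*n - 90) - 63*n^2 + 72*n - 9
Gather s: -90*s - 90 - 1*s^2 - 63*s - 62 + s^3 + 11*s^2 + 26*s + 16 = s^3 + 10*s^2 - 127*s - 136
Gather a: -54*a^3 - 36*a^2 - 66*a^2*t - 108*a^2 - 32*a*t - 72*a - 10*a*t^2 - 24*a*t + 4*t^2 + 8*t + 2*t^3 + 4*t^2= -54*a^3 + a^2*(-66*t - 144) + a*(-10*t^2 - 56*t - 72) + 2*t^3 + 8*t^2 + 8*t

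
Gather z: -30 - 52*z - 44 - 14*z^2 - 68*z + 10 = -14*z^2 - 120*z - 64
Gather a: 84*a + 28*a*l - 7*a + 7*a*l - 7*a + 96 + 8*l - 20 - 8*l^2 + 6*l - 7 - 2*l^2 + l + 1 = a*(35*l + 70) - 10*l^2 + 15*l + 70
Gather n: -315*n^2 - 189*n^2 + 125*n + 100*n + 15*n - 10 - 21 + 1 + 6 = -504*n^2 + 240*n - 24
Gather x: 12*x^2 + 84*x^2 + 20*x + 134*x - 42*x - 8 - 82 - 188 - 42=96*x^2 + 112*x - 320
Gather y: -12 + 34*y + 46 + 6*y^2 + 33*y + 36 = 6*y^2 + 67*y + 70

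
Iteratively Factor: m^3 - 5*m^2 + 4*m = (m - 4)*(m^2 - m) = m*(m - 4)*(m - 1)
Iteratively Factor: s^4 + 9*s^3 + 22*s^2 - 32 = (s + 4)*(s^3 + 5*s^2 + 2*s - 8) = (s + 4)^2*(s^2 + s - 2) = (s + 2)*(s + 4)^2*(s - 1)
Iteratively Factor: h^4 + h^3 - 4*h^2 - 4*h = (h)*(h^3 + h^2 - 4*h - 4) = h*(h + 1)*(h^2 - 4) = h*(h + 1)*(h + 2)*(h - 2)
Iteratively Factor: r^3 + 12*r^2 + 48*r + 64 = (r + 4)*(r^2 + 8*r + 16) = (r + 4)^2*(r + 4)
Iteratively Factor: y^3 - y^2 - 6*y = (y + 2)*(y^2 - 3*y) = (y - 3)*(y + 2)*(y)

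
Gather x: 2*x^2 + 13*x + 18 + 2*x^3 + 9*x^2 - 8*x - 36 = 2*x^3 + 11*x^2 + 5*x - 18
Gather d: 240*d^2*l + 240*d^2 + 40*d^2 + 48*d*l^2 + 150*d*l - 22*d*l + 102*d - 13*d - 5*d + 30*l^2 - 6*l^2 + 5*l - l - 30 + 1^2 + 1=d^2*(240*l + 280) + d*(48*l^2 + 128*l + 84) + 24*l^2 + 4*l - 28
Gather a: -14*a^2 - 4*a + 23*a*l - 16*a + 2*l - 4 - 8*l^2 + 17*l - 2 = -14*a^2 + a*(23*l - 20) - 8*l^2 + 19*l - 6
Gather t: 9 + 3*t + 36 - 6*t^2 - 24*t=-6*t^2 - 21*t + 45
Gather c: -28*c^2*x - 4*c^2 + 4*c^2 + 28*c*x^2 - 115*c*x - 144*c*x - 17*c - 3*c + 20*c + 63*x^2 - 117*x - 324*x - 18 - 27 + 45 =-28*c^2*x + c*(28*x^2 - 259*x) + 63*x^2 - 441*x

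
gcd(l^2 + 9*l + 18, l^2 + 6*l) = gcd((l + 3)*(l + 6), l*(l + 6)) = l + 6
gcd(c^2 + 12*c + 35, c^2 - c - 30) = c + 5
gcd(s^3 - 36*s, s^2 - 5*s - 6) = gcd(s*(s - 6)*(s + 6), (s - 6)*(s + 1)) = s - 6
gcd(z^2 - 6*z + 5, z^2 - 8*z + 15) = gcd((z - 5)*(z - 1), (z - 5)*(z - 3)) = z - 5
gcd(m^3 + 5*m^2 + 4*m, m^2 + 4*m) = m^2 + 4*m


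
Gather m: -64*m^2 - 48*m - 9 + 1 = -64*m^2 - 48*m - 8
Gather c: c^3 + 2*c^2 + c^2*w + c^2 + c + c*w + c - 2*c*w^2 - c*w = c^3 + c^2*(w + 3) + c*(2 - 2*w^2)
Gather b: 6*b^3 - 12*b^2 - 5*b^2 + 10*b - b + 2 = 6*b^3 - 17*b^2 + 9*b + 2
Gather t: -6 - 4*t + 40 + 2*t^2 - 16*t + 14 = 2*t^2 - 20*t + 48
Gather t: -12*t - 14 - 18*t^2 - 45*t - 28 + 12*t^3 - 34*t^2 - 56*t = 12*t^3 - 52*t^2 - 113*t - 42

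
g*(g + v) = g^2 + g*v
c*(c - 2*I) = c^2 - 2*I*c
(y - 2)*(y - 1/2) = y^2 - 5*y/2 + 1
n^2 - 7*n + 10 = (n - 5)*(n - 2)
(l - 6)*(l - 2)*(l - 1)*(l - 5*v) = l^4 - 5*l^3*v - 9*l^3 + 45*l^2*v + 20*l^2 - 100*l*v - 12*l + 60*v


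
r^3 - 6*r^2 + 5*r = r*(r - 5)*(r - 1)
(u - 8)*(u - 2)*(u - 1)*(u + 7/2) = u^4 - 15*u^3/2 - 25*u^2/2 + 75*u - 56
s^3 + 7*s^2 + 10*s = s*(s + 2)*(s + 5)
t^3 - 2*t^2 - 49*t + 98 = (t - 7)*(t - 2)*(t + 7)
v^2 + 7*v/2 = v*(v + 7/2)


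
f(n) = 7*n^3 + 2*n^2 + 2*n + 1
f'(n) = 21*n^2 + 4*n + 2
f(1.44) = 28.93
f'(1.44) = 51.31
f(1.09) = 14.62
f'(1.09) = 31.31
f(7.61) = 3217.02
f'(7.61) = 1248.59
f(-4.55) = -626.07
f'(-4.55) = 418.55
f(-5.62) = -1189.60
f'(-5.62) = 642.79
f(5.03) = 952.51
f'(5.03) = 553.44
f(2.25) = 95.36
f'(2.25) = 117.31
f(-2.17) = -65.45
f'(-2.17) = 92.21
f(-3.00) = -176.00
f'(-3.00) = 179.00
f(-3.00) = -176.00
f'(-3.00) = 179.00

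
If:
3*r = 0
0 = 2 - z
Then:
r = 0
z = 2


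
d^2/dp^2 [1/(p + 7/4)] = 128/(4*p + 7)^3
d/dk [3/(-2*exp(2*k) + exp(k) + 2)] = (12*exp(k) - 3)*exp(k)/(-2*exp(2*k) + exp(k) + 2)^2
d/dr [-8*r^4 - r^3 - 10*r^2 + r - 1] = -32*r^3 - 3*r^2 - 20*r + 1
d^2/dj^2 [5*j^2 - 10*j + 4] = 10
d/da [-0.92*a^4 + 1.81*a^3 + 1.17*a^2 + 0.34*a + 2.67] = -3.68*a^3 + 5.43*a^2 + 2.34*a + 0.34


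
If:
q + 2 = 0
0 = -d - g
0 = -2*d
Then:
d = 0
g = 0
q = -2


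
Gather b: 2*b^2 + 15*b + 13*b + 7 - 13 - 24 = 2*b^2 + 28*b - 30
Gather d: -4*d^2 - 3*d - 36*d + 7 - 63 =-4*d^2 - 39*d - 56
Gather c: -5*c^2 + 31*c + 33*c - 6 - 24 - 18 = -5*c^2 + 64*c - 48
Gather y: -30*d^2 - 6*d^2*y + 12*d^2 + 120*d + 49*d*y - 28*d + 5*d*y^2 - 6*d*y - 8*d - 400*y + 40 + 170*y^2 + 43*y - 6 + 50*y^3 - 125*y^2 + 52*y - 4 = -18*d^2 + 84*d + 50*y^3 + y^2*(5*d + 45) + y*(-6*d^2 + 43*d - 305) + 30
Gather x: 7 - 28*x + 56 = 63 - 28*x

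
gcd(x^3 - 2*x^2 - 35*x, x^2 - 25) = x + 5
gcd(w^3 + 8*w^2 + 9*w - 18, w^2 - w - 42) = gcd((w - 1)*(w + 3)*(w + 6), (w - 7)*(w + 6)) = w + 6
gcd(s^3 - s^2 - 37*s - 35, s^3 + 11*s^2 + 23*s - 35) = s + 5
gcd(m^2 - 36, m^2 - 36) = m^2 - 36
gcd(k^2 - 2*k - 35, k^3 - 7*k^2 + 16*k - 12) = 1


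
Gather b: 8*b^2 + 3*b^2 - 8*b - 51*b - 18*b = 11*b^2 - 77*b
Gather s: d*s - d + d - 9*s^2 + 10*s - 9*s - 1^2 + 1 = -9*s^2 + s*(d + 1)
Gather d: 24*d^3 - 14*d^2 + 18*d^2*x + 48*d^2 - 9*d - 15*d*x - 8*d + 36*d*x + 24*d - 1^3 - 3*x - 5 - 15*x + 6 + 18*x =24*d^3 + d^2*(18*x + 34) + d*(21*x + 7)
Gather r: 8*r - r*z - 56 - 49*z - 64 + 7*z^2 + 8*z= r*(8 - z) + 7*z^2 - 41*z - 120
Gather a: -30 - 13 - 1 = -44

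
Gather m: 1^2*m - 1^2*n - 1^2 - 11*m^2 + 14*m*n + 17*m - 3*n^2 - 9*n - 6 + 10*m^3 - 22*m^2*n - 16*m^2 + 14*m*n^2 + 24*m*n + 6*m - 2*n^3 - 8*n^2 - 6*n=10*m^3 + m^2*(-22*n - 27) + m*(14*n^2 + 38*n + 24) - 2*n^3 - 11*n^2 - 16*n - 7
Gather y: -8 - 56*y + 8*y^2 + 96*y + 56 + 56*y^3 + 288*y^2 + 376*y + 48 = 56*y^3 + 296*y^2 + 416*y + 96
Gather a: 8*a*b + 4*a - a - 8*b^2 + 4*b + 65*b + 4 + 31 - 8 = a*(8*b + 3) - 8*b^2 + 69*b + 27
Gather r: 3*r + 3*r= 6*r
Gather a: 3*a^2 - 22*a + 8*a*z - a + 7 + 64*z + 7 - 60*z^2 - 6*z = 3*a^2 + a*(8*z - 23) - 60*z^2 + 58*z + 14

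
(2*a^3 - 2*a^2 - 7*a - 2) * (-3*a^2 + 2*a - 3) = -6*a^5 + 10*a^4 + 11*a^3 - 2*a^2 + 17*a + 6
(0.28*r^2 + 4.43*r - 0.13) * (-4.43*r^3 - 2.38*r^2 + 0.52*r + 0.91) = -1.2404*r^5 - 20.2913*r^4 - 9.8219*r^3 + 2.8678*r^2 + 3.9637*r - 0.1183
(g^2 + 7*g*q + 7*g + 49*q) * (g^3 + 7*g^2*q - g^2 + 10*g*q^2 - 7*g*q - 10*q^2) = g^5 + 14*g^4*q + 6*g^4 + 59*g^3*q^2 + 84*g^3*q - 7*g^3 + 70*g^2*q^3 + 354*g^2*q^2 - 98*g^2*q + 420*g*q^3 - 413*g*q^2 - 490*q^3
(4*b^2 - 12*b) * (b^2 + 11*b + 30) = 4*b^4 + 32*b^3 - 12*b^2 - 360*b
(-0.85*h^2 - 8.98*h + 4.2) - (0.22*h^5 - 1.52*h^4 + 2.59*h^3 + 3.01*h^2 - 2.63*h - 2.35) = -0.22*h^5 + 1.52*h^4 - 2.59*h^3 - 3.86*h^2 - 6.35*h + 6.55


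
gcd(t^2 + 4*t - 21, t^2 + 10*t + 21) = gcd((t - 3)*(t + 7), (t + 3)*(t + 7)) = t + 7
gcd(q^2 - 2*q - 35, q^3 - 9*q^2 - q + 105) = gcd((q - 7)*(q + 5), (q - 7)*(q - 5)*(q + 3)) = q - 7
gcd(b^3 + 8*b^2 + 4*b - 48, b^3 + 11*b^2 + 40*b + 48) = b + 4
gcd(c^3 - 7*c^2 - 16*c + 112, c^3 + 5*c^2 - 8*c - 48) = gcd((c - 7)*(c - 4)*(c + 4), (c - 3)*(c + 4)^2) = c + 4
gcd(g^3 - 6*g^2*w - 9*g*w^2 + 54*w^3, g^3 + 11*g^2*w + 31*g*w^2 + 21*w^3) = g + 3*w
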